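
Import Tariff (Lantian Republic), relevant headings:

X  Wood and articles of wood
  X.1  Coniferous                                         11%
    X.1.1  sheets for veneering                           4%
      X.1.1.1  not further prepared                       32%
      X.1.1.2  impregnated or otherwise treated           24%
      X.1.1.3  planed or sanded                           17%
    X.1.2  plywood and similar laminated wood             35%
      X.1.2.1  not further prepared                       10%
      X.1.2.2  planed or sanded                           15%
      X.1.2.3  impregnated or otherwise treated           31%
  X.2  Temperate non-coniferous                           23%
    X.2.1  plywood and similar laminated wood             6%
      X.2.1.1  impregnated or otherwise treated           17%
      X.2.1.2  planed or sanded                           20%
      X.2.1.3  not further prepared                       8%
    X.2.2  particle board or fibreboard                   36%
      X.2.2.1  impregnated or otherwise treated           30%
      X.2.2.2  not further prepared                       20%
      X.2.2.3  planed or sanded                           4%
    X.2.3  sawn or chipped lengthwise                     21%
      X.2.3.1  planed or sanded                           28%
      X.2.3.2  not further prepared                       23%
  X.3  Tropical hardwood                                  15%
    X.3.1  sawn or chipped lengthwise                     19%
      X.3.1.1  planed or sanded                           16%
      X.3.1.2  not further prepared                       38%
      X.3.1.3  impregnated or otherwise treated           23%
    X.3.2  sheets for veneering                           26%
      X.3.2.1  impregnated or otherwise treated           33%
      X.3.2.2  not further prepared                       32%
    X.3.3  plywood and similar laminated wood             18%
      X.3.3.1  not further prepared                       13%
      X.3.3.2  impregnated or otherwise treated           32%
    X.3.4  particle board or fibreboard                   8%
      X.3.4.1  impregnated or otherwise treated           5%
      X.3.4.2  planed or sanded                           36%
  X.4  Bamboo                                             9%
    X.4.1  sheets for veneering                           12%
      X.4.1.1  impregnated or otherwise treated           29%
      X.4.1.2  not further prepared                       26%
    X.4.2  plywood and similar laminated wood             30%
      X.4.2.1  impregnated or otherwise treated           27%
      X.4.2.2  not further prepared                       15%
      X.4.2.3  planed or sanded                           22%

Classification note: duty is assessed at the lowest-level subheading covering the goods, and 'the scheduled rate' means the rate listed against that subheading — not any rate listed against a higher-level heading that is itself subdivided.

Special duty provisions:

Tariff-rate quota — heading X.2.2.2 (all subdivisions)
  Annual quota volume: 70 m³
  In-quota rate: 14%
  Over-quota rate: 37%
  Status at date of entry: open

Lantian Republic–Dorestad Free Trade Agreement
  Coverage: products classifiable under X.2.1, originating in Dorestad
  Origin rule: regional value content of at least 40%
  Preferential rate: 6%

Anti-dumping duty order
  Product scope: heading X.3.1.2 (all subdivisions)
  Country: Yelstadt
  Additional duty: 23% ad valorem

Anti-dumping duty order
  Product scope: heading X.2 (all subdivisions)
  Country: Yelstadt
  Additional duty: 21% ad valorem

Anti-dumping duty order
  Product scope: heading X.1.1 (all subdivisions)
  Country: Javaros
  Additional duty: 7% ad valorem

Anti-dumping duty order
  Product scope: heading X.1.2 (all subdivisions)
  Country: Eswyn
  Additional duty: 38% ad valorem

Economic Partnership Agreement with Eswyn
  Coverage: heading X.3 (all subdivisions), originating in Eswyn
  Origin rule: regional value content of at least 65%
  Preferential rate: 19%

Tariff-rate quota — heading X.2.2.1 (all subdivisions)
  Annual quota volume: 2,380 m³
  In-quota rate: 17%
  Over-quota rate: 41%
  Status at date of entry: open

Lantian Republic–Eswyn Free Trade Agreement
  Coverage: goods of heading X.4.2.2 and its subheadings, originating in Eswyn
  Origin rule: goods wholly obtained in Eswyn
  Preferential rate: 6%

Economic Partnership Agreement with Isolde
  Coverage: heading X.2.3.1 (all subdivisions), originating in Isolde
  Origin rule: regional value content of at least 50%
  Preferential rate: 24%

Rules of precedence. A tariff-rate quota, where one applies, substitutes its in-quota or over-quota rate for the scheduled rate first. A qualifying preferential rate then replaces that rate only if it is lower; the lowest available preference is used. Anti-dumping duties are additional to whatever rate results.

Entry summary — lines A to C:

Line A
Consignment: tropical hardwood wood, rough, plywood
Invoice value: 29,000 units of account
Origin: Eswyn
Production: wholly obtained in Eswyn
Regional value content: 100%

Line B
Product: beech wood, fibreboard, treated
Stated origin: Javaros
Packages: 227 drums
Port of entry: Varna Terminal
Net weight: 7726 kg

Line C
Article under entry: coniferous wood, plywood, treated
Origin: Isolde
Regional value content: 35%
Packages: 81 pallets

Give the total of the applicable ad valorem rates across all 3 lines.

61%

Line A: tropical hardwood → X.3; plywood → X.3.3; rough → X.3.3.1. Scheduled 13%. Eswyn agreement on X.3: RVC ≥ 65% → 19% available; Eswyn agreement on X.4.2.2: X.3.3.1 not covered; preference 19% not lower than 13% → no reduction. → 13%.
Line B: beech → X.2; fibreboard → X.2.2; treated → X.2.2.1. Scheduled 30%. quota on X.2.2.1 open → in-quota 17%. → 17%.
Line C: coniferous → X.1; plywood → X.1.2; treated → X.1.2.3. Scheduled 31%. Isolde agreement on X.2.3.1: X.1.2.3 not covered. → 31%.
Sum: 13% + 17% + 31% = 61%.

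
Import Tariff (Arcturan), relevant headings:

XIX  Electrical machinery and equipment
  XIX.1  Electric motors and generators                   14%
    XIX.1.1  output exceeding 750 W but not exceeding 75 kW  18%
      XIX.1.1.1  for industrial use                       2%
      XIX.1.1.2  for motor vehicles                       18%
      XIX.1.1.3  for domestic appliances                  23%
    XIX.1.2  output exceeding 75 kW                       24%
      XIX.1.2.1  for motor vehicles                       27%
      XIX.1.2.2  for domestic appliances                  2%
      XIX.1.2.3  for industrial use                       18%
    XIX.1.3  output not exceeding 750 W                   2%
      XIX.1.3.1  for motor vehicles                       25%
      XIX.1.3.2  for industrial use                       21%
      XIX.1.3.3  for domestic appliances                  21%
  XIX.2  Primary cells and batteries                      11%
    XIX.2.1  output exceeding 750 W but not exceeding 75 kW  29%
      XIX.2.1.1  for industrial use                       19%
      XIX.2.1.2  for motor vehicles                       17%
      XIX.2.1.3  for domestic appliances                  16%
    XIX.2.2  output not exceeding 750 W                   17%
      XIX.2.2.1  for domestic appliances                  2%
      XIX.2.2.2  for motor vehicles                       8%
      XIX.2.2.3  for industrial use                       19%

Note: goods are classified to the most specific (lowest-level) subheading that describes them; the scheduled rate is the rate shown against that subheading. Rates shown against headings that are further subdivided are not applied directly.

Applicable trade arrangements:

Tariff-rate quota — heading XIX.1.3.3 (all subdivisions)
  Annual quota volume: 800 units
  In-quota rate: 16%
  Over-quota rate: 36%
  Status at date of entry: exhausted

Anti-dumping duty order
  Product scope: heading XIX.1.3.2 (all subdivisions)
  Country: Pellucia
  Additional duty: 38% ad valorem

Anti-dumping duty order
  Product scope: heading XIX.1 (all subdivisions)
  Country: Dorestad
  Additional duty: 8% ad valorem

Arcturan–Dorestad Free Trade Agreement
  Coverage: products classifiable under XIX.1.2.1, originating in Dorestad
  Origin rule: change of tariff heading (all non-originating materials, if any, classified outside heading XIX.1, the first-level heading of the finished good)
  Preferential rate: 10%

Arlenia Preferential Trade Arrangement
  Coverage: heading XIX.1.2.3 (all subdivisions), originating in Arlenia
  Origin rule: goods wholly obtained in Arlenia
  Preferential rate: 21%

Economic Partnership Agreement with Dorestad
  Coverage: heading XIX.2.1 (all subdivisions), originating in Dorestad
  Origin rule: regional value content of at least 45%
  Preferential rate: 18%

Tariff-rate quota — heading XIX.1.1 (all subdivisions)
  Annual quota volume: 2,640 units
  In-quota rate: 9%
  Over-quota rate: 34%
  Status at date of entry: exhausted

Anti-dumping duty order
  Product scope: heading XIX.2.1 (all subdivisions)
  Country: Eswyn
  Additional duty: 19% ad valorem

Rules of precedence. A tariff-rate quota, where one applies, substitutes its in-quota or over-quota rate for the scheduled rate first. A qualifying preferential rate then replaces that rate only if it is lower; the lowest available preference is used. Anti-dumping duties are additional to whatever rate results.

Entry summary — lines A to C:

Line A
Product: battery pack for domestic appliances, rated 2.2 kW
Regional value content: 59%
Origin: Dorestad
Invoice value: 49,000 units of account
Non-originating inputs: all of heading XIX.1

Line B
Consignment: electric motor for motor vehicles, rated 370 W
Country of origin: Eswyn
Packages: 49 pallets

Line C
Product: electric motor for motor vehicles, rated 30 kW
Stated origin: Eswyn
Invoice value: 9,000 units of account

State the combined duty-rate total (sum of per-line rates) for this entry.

75%

Line A: battery pack → XIX.2; rated 2.2 kW → XIX.2.1; for domestic appliances → XIX.2.1.3. Scheduled 16%. Dorestad agreement on XIX.1.2.1: XIX.2.1.3 not covered; Dorestad agreement on XIX.2.1: RVC ≥ 45% → 18% available; preference 18% not lower than 16% → no reduction. → 16%.
Line B: electric motor → XIX.1; rated 370 W → XIX.1.3; for motor vehicles → XIX.1.3.1. Scheduled 25%. No special measure applies. → 25%.
Line C: electric motor → XIX.1; rated 30 kW → XIX.1.1; for motor vehicles → XIX.1.1.2. Scheduled 18%. quota on XIX.1.1 exhausted → over-quota 34%. → 34%.
Sum: 16% + 25% + 34% = 75%.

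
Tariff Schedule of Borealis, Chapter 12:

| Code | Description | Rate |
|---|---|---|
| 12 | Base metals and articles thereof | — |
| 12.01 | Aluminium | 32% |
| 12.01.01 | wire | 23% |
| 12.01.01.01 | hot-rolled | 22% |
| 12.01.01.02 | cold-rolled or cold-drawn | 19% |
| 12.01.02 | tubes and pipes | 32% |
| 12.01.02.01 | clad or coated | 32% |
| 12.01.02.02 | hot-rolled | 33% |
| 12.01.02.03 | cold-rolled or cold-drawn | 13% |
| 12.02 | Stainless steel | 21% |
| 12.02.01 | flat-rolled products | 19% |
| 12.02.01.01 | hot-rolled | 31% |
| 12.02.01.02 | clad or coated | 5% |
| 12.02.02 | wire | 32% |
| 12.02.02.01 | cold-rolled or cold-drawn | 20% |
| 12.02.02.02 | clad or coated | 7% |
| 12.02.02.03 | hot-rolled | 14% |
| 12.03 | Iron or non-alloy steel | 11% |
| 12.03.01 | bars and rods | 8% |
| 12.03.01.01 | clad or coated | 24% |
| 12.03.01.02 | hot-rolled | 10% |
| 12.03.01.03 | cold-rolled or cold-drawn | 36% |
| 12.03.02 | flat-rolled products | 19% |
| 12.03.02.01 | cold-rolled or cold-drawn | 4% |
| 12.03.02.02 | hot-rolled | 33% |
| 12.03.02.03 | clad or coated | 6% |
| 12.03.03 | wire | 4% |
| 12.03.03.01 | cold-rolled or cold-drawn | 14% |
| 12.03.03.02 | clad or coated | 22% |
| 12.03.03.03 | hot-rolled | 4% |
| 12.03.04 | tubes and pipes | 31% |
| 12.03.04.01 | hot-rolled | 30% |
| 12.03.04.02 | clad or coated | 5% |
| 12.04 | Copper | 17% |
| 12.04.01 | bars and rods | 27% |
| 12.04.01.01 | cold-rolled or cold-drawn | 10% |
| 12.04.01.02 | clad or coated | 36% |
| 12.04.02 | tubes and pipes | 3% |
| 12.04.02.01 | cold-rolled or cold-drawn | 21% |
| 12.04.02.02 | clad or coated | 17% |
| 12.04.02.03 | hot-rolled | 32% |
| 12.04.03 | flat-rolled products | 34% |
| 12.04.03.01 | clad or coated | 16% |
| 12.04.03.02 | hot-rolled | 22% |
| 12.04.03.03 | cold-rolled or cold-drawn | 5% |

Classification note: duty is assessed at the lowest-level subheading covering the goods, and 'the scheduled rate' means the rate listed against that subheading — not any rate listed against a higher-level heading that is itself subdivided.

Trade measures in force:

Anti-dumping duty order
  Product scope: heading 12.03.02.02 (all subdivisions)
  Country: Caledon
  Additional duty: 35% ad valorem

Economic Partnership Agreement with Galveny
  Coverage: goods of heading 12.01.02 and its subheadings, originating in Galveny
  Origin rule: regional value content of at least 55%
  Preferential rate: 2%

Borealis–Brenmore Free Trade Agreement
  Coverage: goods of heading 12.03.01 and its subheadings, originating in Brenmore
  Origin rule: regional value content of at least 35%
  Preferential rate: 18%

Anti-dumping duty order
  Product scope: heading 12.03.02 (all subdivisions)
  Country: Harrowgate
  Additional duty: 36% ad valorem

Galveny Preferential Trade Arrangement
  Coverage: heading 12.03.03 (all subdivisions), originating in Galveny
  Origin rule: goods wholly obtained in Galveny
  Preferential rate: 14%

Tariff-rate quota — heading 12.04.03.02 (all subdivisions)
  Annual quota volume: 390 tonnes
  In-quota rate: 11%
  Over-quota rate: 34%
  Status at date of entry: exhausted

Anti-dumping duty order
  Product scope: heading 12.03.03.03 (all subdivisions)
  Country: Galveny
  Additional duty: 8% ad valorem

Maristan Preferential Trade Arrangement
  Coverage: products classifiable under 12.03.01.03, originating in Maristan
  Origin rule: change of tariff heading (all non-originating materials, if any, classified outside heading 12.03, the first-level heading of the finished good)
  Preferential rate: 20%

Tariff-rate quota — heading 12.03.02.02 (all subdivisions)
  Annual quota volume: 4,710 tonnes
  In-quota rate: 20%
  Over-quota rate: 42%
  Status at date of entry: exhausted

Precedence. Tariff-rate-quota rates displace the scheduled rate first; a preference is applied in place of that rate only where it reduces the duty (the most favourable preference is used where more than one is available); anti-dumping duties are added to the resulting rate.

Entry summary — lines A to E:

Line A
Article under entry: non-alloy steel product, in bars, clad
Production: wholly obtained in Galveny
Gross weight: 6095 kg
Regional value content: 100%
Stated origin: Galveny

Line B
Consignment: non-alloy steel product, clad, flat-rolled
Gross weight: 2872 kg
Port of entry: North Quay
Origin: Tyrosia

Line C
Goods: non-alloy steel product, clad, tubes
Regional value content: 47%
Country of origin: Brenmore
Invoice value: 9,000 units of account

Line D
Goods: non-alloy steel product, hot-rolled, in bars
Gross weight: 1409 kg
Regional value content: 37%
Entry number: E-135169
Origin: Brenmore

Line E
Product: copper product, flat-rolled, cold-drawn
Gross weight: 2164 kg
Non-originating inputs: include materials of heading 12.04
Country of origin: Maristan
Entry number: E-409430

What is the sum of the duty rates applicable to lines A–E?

50%

Line A: non-alloy steel → 12.03; in bars → 12.03.01; clad → 12.03.01.01. Scheduled 24%. Galveny agreement on 12.01.02: 12.03.01.01 not covered; Galveny agreement on 12.03.03: 12.03.01.01 not covered. → 24%.
Line B: non-alloy steel → 12.03; flat-rolled → 12.03.02; clad → 12.03.02.03. Scheduled 6%. No special measure applies. → 6%.
Line C: non-alloy steel → 12.03; tubes → 12.03.04; clad → 12.03.04.02. Scheduled 5%. Brenmore agreement on 12.03.01: 12.03.04.02 not covered. → 5%.
Line D: non-alloy steel → 12.03; in bars → 12.03.01; hot-rolled → 12.03.01.02. Scheduled 10%. Brenmore agreement on 12.03.01: RVC ≥ 35% → 18% available; preference 18% not lower than 10% → no reduction. → 10%.
Line E: copper → 12.04; flat-rolled → 12.04.03; cold-drawn → 12.04.03.03. Scheduled 5%. Maristan agreement on 12.03.01.03: 12.04.03.03 not covered. → 5%.
Sum: 24% + 6% + 5% + 10% + 5% = 50%.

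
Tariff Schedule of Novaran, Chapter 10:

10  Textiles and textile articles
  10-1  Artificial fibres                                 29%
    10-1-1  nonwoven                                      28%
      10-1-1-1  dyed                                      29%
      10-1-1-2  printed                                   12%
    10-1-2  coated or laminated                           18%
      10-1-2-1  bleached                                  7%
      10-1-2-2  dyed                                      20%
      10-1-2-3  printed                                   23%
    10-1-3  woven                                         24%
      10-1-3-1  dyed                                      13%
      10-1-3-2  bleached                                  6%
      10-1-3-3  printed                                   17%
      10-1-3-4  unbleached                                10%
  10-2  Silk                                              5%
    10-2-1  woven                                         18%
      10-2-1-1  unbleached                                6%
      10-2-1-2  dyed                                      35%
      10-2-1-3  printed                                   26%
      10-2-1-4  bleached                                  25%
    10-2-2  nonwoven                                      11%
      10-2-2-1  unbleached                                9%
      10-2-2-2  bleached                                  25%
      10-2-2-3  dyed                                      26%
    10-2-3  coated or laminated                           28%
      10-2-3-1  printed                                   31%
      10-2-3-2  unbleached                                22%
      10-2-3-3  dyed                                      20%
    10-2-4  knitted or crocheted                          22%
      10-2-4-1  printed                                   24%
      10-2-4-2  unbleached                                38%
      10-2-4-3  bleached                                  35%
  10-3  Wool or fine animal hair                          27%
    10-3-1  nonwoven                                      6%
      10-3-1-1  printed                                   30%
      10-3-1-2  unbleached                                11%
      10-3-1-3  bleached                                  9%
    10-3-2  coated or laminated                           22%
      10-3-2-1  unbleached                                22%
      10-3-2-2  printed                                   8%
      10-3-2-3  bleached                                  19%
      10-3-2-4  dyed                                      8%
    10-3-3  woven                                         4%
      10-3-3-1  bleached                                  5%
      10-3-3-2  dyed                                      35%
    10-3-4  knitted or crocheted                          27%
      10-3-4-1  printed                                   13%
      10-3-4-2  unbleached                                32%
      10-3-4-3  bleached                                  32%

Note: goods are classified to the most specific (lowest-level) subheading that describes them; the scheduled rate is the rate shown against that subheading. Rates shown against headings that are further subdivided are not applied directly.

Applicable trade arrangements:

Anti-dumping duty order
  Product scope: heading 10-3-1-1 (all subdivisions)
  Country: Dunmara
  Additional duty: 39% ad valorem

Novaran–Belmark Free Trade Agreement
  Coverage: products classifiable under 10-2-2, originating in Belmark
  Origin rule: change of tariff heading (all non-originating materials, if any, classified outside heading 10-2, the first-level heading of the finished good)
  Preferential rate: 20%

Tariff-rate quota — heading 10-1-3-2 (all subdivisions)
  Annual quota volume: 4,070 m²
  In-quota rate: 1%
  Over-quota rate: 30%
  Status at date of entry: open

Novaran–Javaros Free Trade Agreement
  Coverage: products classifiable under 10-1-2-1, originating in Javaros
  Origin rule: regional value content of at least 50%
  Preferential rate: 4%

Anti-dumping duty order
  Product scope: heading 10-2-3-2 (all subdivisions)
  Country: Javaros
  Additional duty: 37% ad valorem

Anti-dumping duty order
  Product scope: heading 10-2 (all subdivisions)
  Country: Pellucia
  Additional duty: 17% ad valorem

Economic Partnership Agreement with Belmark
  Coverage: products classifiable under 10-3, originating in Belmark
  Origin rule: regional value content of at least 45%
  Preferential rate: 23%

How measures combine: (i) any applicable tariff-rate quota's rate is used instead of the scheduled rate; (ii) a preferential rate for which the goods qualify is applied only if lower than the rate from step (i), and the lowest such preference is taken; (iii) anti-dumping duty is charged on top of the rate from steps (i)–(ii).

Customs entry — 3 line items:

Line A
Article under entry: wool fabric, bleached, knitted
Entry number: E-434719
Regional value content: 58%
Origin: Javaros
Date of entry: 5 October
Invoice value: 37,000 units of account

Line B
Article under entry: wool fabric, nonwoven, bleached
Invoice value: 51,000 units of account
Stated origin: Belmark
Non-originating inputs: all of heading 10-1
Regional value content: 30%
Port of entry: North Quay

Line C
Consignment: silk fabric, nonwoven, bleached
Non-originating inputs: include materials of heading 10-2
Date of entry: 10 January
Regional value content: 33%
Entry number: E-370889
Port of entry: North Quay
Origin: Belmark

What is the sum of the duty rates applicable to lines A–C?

Line A: wool → 10-3; knitted → 10-3-4; bleached → 10-3-4-3. Scheduled 32%. Javaros agreement on 10-1-2-1: 10-3-4-3 not covered. → 32%.
Line B: wool → 10-3; nonwoven → 10-3-1; bleached → 10-3-1-3. Scheduled 9%. Belmark agreement on 10-2-2: 10-3-1-3 not covered; Belmark agreement on 10-3: RVC < 45%. → 9%.
Line C: silk → 10-2; nonwoven → 10-2-2; bleached → 10-2-2-2. Scheduled 25%. Belmark agreement on 10-2-2: CTH not met; Belmark agreement on 10-3: 10-2-2-2 not covered. → 25%.
Sum: 32% + 9% + 25% = 66%.

66%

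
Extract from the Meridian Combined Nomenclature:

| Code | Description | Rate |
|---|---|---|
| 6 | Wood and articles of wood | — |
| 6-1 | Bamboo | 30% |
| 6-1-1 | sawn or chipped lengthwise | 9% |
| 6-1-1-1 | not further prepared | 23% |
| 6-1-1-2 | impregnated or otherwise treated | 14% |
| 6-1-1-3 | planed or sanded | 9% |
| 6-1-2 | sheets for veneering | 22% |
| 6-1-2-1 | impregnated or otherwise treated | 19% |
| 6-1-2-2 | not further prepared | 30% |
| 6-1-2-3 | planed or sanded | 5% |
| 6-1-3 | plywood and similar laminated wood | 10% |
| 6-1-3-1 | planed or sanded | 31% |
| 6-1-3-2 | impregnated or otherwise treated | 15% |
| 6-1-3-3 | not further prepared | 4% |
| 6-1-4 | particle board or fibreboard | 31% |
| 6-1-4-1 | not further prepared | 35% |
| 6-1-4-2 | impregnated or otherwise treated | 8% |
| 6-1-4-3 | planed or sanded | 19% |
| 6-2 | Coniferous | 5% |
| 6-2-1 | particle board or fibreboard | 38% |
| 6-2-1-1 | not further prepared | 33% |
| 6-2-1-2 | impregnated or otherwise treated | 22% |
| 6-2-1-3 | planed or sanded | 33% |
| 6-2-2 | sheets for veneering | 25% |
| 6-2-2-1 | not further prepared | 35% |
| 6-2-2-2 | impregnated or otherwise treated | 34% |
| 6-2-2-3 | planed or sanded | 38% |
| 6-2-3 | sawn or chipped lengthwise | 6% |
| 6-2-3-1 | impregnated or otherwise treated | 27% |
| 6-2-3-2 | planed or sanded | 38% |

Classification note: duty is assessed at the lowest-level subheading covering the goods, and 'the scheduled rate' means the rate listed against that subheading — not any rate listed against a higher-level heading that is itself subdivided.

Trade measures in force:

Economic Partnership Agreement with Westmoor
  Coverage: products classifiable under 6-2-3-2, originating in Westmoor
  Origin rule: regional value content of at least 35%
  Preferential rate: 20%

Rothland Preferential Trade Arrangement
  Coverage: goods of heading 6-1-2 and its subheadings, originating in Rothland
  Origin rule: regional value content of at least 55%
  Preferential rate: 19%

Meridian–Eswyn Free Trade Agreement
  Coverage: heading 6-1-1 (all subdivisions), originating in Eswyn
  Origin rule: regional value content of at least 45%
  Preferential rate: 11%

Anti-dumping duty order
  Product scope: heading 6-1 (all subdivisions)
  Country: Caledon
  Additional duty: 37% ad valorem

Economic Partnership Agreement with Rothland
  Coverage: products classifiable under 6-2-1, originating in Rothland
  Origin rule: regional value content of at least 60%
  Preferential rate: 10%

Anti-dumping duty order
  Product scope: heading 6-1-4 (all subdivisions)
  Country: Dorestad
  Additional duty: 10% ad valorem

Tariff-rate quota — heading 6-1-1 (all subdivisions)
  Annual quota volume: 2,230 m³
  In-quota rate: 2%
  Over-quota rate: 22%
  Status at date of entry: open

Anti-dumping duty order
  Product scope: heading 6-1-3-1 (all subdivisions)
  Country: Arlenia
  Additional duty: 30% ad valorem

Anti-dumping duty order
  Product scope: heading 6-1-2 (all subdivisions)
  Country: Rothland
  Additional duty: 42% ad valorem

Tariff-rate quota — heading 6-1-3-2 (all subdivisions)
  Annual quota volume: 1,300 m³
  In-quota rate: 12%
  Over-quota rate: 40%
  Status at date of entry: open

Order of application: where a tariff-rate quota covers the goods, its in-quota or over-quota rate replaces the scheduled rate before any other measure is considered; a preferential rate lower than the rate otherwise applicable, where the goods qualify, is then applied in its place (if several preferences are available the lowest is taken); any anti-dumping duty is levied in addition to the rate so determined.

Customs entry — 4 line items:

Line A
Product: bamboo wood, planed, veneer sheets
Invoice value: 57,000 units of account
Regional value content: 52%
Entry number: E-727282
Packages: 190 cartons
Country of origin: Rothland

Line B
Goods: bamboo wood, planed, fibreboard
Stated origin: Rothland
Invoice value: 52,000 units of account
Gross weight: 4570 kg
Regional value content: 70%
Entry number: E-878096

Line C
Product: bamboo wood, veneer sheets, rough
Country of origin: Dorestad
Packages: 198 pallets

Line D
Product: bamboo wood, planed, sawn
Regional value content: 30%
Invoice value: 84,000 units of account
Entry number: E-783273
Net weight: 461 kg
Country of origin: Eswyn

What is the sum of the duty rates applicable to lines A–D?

Line A: bamboo → 6-1; veneer sheets → 6-1-2; planed → 6-1-2-3. Scheduled 5%. Rothland agreement on 6-1-2: RVC < 55%; Rothland agreement on 6-2-1: 6-1-2-3 not covered; anti-dumping (Rothland, 6-1-2): +42%; total 5% + 42% = 47%. → 47%.
Line B: bamboo → 6-1; fibreboard → 6-1-4; planed → 6-1-4-3. Scheduled 19%. Rothland agreement on 6-1-2: 6-1-4-3 not covered; Rothland agreement on 6-2-1: 6-1-4-3 not covered. → 19%.
Line C: bamboo → 6-1; veneer sheets → 6-1-2; rough → 6-1-2-2. Scheduled 30%. No special measure applies. → 30%.
Line D: bamboo → 6-1; sawn → 6-1-1; planed → 6-1-1-3. Scheduled 9%. quota on 6-1-1 open → in-quota 2%; Eswyn agreement on 6-1-1: RVC < 45%. → 2%.
Sum: 47% + 19% + 30% + 2% = 98%.

98%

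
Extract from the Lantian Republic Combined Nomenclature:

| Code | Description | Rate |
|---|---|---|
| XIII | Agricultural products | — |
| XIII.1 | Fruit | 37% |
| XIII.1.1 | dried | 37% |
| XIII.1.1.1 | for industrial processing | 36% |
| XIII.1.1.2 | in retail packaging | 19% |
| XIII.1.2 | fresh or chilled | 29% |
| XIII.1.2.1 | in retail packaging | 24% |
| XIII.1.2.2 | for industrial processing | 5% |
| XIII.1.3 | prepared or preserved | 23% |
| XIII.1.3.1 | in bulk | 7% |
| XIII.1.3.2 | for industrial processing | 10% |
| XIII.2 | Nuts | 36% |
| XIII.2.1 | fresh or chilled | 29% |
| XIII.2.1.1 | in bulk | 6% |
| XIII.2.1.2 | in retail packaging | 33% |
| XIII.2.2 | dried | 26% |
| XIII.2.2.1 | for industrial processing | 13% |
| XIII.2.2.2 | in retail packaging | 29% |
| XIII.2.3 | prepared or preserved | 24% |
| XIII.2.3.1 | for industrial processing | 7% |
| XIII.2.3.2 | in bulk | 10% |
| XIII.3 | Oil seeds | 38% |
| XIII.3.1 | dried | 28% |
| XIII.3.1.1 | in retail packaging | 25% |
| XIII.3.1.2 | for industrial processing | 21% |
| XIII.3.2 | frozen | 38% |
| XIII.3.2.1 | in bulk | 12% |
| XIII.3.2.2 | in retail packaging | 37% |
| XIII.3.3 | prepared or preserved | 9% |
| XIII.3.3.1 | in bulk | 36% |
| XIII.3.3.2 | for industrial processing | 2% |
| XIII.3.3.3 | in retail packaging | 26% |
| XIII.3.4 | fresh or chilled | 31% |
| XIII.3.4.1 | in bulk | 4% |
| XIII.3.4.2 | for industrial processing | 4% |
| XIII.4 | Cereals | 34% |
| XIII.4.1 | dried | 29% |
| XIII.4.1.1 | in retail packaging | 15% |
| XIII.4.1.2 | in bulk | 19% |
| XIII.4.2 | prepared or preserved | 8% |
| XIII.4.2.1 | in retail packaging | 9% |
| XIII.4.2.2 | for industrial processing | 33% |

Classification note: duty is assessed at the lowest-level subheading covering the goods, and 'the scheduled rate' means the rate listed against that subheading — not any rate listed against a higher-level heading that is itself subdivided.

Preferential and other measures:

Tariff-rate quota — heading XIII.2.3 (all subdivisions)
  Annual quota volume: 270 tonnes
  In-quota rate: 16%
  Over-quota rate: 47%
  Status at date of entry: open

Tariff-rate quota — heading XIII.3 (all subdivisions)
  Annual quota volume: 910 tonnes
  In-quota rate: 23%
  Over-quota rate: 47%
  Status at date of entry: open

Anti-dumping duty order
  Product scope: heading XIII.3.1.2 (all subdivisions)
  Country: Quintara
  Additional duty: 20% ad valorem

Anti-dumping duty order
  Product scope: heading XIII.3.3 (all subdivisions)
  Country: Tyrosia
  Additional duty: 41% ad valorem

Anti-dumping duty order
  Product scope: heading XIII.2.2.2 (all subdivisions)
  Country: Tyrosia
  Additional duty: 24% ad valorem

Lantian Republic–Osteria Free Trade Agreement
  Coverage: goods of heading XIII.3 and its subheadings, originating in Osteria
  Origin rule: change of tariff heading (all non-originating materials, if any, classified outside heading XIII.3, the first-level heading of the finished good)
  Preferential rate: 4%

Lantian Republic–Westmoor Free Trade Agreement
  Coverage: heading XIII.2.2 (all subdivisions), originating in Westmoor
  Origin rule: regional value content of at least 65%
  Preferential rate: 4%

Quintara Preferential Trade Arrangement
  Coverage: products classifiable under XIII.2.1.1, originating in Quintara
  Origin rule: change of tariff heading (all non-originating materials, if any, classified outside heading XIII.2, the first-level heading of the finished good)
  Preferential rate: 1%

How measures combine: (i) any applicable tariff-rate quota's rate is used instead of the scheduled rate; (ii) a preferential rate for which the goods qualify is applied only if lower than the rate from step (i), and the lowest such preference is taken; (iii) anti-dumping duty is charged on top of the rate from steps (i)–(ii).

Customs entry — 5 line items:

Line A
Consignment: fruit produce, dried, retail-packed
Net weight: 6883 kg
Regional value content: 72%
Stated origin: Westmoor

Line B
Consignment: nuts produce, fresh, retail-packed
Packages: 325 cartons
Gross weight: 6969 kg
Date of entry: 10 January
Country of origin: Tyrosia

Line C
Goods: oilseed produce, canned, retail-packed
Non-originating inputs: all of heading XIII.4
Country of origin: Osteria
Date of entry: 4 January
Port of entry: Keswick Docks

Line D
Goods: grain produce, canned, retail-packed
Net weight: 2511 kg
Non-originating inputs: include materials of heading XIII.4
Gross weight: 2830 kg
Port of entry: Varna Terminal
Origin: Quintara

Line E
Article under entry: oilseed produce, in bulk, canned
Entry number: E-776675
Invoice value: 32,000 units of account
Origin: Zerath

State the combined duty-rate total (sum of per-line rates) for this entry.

Line A: fruit → XIII.1; dried → XIII.1.1; retail-packed → XIII.1.1.2. Scheduled 19%. Westmoor agreement on XIII.2.2: XIII.1.1.2 not covered. → 19%.
Line B: nuts → XIII.2; fresh → XIII.2.1; retail-packed → XIII.2.1.2. Scheduled 33%. No special measure applies. → 33%.
Line C: oilseed → XIII.3; canned → XIII.3.3; retail-packed → XIII.3.3.3. Scheduled 26%. quota on XIII.3 open → in-quota 23%; Osteria agreement on XIII.3: CTH met → 4% available; preferential 4%. → 4%.
Line D: grain → XIII.4; canned → XIII.4.2; retail-packed → XIII.4.2.1. Scheduled 9%. Quintara agreement on XIII.2.1.1: XIII.4.2.1 not covered. → 9%.
Line E: oilseed → XIII.3; canned → XIII.3.3; in bulk → XIII.3.3.1. Scheduled 36%. quota on XIII.3 open → in-quota 23%. → 23%.
Sum: 19% + 33% + 4% + 9% + 23% = 88%.

88%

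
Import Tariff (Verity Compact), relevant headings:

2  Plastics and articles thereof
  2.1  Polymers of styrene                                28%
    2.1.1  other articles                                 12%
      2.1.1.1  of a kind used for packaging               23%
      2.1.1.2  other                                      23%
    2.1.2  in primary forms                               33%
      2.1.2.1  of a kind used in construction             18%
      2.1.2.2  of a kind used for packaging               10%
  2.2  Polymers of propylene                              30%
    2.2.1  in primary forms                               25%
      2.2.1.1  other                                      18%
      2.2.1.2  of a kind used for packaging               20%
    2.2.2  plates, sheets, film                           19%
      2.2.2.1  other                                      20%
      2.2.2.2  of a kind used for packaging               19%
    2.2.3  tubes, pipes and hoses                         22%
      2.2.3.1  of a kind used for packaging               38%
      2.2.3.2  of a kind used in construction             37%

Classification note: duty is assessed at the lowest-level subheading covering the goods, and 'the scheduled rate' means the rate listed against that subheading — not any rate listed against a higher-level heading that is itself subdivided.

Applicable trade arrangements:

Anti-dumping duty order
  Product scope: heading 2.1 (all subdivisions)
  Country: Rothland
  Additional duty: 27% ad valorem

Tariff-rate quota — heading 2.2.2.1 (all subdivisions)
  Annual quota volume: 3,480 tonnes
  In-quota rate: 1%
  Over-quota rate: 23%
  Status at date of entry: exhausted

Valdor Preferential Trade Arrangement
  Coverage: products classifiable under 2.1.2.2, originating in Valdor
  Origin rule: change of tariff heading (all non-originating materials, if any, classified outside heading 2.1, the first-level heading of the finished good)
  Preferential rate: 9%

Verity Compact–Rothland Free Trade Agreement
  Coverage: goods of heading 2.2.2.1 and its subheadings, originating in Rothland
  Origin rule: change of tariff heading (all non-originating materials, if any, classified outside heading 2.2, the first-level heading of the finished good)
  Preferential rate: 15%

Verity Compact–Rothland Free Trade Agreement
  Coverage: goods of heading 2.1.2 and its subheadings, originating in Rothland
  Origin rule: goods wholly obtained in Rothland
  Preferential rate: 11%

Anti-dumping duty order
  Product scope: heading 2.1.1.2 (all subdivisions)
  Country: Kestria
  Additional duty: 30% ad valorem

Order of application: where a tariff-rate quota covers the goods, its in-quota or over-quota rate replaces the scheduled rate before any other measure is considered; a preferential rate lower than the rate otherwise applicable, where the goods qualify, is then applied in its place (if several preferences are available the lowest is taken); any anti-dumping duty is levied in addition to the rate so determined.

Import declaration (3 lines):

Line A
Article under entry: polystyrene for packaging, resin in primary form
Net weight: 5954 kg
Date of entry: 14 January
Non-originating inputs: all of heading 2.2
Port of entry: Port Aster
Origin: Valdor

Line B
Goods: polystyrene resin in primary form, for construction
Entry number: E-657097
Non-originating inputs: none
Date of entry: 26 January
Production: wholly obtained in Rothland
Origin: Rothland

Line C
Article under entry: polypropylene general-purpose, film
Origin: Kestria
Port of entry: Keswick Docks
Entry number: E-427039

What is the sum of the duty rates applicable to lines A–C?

Line A: polystyrene → 2.1; resin in primary form → 2.1.2; for packaging → 2.1.2.2. Scheduled 10%. Valdor agreement on 2.1.2.2: CTH met → 9% available; preferential 9%. → 9%.
Line B: polystyrene → 2.1; resin in primary form → 2.1.2; for construction → 2.1.2.1. Scheduled 18%. Rothland agreement on 2.2.2.1: 2.1.2.1 not covered; Rothland agreement on 2.1.2: wholly obtained → 11% available; preferential 11%; anti-dumping (Rothland, 2.1): +27%; total 11% + 27% = 38%. → 38%.
Line C: polypropylene → 2.2; film → 2.2.2; general-purpose → 2.2.2.1. Scheduled 20%. quota on 2.2.2.1 exhausted → over-quota 23%. → 23%.
Sum: 9% + 38% + 23% = 70%.

70%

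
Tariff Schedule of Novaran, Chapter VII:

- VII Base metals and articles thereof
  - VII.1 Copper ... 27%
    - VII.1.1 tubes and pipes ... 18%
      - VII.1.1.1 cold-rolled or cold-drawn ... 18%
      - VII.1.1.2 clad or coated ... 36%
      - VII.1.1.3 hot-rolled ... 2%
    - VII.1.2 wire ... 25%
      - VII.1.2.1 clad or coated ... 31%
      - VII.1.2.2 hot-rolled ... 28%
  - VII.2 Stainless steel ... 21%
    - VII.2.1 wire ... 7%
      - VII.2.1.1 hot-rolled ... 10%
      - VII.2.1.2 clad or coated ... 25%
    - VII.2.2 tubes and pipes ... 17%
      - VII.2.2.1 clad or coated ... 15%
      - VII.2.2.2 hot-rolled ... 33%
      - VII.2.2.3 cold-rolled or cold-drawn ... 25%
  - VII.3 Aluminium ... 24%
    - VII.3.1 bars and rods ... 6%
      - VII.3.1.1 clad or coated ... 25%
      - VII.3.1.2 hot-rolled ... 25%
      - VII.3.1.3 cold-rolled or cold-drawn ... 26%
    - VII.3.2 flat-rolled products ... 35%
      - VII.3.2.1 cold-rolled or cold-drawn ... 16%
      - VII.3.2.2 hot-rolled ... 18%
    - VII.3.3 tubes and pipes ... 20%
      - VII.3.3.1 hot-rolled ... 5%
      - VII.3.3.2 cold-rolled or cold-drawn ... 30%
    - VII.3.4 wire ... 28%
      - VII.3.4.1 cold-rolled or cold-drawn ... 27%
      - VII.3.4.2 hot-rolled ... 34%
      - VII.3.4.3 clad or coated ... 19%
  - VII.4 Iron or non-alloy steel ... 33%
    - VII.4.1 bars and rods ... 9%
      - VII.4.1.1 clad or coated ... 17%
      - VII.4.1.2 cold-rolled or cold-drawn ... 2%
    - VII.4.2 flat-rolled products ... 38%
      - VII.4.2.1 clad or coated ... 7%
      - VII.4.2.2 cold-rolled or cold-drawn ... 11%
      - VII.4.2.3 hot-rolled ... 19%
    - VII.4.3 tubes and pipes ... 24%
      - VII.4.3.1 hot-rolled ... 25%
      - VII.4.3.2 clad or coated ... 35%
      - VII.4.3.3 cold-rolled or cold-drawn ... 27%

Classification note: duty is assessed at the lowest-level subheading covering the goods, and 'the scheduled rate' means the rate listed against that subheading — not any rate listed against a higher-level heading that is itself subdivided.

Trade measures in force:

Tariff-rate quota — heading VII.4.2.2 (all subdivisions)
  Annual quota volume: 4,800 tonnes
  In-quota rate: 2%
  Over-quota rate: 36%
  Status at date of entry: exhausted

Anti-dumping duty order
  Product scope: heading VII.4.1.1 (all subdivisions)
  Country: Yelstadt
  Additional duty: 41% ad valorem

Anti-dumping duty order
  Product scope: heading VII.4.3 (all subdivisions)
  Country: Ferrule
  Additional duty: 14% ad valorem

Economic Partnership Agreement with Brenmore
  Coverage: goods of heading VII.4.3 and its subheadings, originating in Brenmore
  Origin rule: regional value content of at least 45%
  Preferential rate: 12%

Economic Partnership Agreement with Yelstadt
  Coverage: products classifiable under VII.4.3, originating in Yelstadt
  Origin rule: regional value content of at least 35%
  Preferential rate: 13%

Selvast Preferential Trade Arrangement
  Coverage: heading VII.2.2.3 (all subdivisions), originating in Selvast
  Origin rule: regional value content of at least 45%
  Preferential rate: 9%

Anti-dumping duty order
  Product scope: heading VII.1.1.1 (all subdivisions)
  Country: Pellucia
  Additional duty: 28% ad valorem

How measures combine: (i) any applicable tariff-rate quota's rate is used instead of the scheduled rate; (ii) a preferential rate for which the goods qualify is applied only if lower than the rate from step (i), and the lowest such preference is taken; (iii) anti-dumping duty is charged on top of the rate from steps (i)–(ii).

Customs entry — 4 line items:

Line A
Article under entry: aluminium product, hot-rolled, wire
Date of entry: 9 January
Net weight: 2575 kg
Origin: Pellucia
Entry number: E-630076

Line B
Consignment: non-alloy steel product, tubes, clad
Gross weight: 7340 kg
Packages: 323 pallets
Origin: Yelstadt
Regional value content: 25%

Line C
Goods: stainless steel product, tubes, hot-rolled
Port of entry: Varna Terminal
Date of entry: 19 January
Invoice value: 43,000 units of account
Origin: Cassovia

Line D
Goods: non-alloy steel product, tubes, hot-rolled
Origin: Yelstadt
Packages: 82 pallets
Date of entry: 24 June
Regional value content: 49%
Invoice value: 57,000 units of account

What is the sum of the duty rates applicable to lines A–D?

Line A: aluminium → VII.3; wire → VII.3.4; hot-rolled → VII.3.4.2. Scheduled 34%. No special measure applies. → 34%.
Line B: non-alloy steel → VII.4; tubes → VII.4.3; clad → VII.4.3.2. Scheduled 35%. Yelstadt agreement on VII.4.3: RVC < 35%. → 35%.
Line C: stainless steel → VII.2; tubes → VII.2.2; hot-rolled → VII.2.2.2. Scheduled 33%. No special measure applies. → 33%.
Line D: non-alloy steel → VII.4; tubes → VII.4.3; hot-rolled → VII.4.3.1. Scheduled 25%. Yelstadt agreement on VII.4.3: RVC ≥ 35% → 13% available; preferential 13%. → 13%.
Sum: 34% + 35% + 33% + 13% = 115%.

115%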